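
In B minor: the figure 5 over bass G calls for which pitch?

D

Counting 4 letter steps above G lands on D; in B minor, that letter is D.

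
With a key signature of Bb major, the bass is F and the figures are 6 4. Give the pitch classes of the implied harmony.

A fourth above F in this key is Bb.
A sixth above F in this key is D.
Together with the bass F, this spells Bb major in second inversion.

F, Bb, D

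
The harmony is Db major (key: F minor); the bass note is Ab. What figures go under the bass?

Ab is the fifth of Db major, so the chord is in second inversion.
A triad in second inversion is figured 6/4, conventionally abbreviated 6/4.

6/4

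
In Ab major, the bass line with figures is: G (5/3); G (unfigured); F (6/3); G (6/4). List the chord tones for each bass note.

G (5/3): G, Bb, Db.
G (5/3): G, Bb, Db.
F (6/3): F, Ab, Db.
G (6/4): G, C, Eb.

G, Bb, Db | G, Bb, Db | F, Ab, Db | G, C, Eb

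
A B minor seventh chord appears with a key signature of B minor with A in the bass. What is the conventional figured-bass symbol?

4/2

A is the seventh of B minor seventh, so the chord is in third inversion.
A seventh chord in third inversion is figured 6/4/2, conventionally abbreviated 4/2.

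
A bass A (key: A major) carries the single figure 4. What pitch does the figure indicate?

D

Counting 3 letter steps above A lands on D; in A major, that letter is D.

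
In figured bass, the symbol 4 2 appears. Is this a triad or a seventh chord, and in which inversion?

4 2 is shorthand for 6/4/2.
Intervals of 6/4/2 above the bass form a seventh chord; the bass is the seventh, so this is third inversion.

seventh chord, third inversion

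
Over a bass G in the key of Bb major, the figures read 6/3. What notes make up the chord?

G, Bb, Eb

A third above G in this key is Bb.
A sixth above G in this key is Eb.
Together with the bass G, this spells Eb major in first inversion.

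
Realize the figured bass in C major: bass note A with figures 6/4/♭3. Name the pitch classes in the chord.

A, Cb, D, F

A third above A in this key is C, lowered to Cb by the flat.
A fourth above A in this key is D.
A sixth above A in this key is F.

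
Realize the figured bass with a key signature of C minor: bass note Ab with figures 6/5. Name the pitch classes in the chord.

The written figures 6/5 are shorthand for 6/5/3: the 3 is implied.
A third above Ab in this key is C.
A fifth above Ab in this key is Eb.
A sixth above Ab in this key is F.
Together with the bass Ab, this spells F minor seventh in first inversion.

Ab, C, Eb, F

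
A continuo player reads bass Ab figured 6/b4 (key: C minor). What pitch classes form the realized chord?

Ab, Db, F

A fourth above Ab in this key is D, lowered to Db by the flat.
A sixth above Ab in this key is F.
Together with the bass Ab, this spells Db major in second inversion.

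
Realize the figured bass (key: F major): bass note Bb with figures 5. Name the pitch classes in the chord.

Bb, D, F

The written figures 5 are shorthand for 5/3: the 3 is implied.
A third above Bb in this key is D.
A fifth above Bb in this key is F.
Together with the bass Bb, this spells Bb major in root position.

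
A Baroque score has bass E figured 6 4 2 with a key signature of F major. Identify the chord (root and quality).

F major seventh

The figures 6 4 2 indicate a seventh chord in third inversion.
In third inversion the root lies a second above the bass: a second above E in F major is F.
The chord tones are E, F, A, C, giving F major seventh.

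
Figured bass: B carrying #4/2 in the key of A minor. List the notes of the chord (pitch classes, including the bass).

The written figures #4/2 are shorthand for 6/4/2: the 6 is implied.
A second above B in this key is C.
A fourth above B in this key is E, raised to E# by the sharp.
A sixth above B in this key is G.

B, C, E#, G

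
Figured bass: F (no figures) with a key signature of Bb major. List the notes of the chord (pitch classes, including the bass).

F, A, C

An unfigured bass implies 5/3.
A third above F in this key is A.
A fifth above F in this key is C.
Together with the bass F, this spells F major in root position.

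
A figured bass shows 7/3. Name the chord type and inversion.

7/3 is shorthand for 7/5/3.
Intervals of 7/5/3 above the bass form a seventh chord; the bass is the root, so this is root position.

seventh chord, root position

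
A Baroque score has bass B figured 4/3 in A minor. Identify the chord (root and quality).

E minor seventh

The figures 4/3 indicate a seventh chord in second inversion.
In second inversion the root lies a fourth above the bass: a fourth above B in A minor is E.
The chord tones are B, D, E, G, giving E minor seventh.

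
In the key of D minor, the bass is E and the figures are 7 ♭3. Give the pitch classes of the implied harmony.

The written figures 7 ♭3 are shorthand for 7/5/3: the 5 is implied.
A third above E in this key is G, lowered to Gb by the flat.
A fifth above E in this key is Bb.
A seventh above E in this key is D.

E, Gb, Bb, D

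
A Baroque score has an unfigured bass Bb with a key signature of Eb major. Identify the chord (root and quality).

An unfigured bass indicates a triad in root position.
In root position the bass is the root, so the root is Bb.
The chord tones are Bb, D, F, giving Bb major.

Bb major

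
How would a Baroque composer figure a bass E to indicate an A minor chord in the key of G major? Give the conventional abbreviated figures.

6/4

E is the fifth of A minor, so the chord is in second inversion.
A triad in second inversion is figured 6/4, conventionally abbreviated 6/4.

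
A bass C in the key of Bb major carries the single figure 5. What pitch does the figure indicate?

G

Counting 4 letter steps above C lands on G; in Bb major, that letter is G.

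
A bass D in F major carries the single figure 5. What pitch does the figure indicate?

Counting 4 letter steps above D lands on A; in F major, that letter is A.

A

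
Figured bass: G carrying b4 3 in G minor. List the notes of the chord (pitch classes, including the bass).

G, Bb, Cb, Eb

The written figures b4 3 are shorthand for 6/4/3: the 6 is implied.
A third above G in this key is Bb.
A fourth above G in this key is C, lowered to Cb by the flat.
A sixth above G in this key is Eb.
Together with the bass G, this spells Cb augmented major seventh in second inversion.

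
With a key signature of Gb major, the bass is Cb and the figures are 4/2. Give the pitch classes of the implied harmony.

Cb, Db, F, Ab

The written figures 4/2 are shorthand for 6/4/2: the 6 is implied.
A second above Cb in this key is Db.
A fourth above Cb in this key is F.
A sixth above Cb in this key is Ab.
Together with the bass Cb, this spells Db dominant seventh in third inversion.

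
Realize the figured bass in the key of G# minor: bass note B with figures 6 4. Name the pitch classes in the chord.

A fourth above B in this key is E.
A sixth above B in this key is G#.
Together with the bass B, this spells E major in second inversion.

B, E, G#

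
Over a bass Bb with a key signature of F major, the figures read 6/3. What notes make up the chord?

Bb, D, G

A third above Bb in this key is D.
A sixth above Bb in this key is G.
Together with the bass Bb, this spells G minor in first inversion.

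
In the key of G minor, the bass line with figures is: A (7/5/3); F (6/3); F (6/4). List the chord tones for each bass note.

A (7/5/3): A, C, Eb, G.
F (6/3): F, A, D.
F (6/4): F, Bb, D.

A, C, Eb, G | F, A, D | F, Bb, D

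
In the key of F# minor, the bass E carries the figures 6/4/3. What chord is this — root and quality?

A major seventh

The figures 6/4/3 indicate a seventh chord in second inversion.
In second inversion the root lies a fourth above the bass: a fourth above E in F# minor is A.
The chord tones are E, G#, A, C#, giving A major seventh.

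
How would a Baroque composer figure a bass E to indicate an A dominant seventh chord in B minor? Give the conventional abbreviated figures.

4/3

E is the fifth of A dominant seventh, so the chord is in second inversion.
A seventh chord in second inversion is figured 6/4/3, conventionally abbreviated 4/3.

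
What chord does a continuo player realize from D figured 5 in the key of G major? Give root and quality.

D major

The figures 5 indicate a triad in root position.
In root position the bass is the root, so the root is D.
The chord tones are D, F#, A, giving D major.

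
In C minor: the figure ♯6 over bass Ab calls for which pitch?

F#

Counting 5 letter steps above Ab lands on F; in C minor, that letter is F.
The #6 figure raises it a semitone, giving F#.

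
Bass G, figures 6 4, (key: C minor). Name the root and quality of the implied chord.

The figures 6 4 indicate a triad in second inversion.
In second inversion the root lies a fourth above the bass: a fourth above G in C minor is C.
The chord tones are G, C, Eb, giving C minor.

C minor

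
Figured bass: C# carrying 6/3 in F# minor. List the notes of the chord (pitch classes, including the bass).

C#, E, A

A third above C# in this key is E.
A sixth above C# in this key is A.
Together with the bass C#, this spells A major in first inversion.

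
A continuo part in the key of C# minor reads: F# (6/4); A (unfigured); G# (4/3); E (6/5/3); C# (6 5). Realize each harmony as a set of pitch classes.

F#, B, D# | A, C#, E | G#, B, C#, E | E, G#, B, C# | C#, E, G#, A

F# (6/4): F#, B, D#.
A (5/3): A, C#, E.
G# (6/4/3): G#, B, C#, E.
E (6/5/3): E, G#, B, C#.
C# (6/5/3): C#, E, G#, A.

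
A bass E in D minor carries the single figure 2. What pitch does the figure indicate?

F

Counting 1 letter step above E lands on F; in D minor, that letter is F.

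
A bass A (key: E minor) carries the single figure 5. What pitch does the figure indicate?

Counting 4 letter steps above A lands on E; in E minor, that letter is E.

E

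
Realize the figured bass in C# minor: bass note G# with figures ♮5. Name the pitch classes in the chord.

The written figures ♮5 are shorthand for 5/3: the 3 is implied.
A third above G# in this key is B.
A fifth above G# in this key is D#, made natural (D) by the ♮ figure.
Together with the bass G#, this spells G# diminished in root position.

G#, B, D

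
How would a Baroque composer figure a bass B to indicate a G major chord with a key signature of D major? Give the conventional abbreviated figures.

6

B is the third of G major, so the chord is in first inversion.
A triad in first inversion is figured 6/3, conventionally abbreviated 6.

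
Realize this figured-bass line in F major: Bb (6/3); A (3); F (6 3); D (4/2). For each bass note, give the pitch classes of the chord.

Bb (6/3): Bb, D, G.
A (5/3): A, C, E.
F (6/3): F, A, D.
D (6/4/2): D, E, G, Bb.

Bb, D, G | A, C, E | F, A, D | D, E, G, Bb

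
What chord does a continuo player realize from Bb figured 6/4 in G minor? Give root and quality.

The figures 6/4 indicate a triad in second inversion.
In second inversion the root lies a fourth above the bass: a fourth above Bb in G minor is Eb.
The chord tones are Bb, Eb, G, giving Eb major.

Eb major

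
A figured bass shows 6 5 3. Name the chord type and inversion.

seventh chord, first inversion

Intervals of 6/5/3 above the bass form a seventh chord; the bass is the third, so this is first inversion.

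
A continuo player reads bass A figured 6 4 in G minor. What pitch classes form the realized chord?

A fourth above A in this key is D.
A sixth above A in this key is F.
Together with the bass A, this spells D minor in second inversion.

A, D, F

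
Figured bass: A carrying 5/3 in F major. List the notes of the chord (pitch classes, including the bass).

A, C, E

A third above A in this key is C.
A fifth above A in this key is E.
Together with the bass A, this spells A minor in root position.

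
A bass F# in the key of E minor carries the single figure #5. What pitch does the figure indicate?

C#

Counting 4 letter steps above F# lands on C; in E minor, that letter is C.
The #5 figure raises it a semitone, giving C#.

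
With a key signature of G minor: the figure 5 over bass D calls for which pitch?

Counting 4 letter steps above D lands on A; in G minor, that letter is A.

A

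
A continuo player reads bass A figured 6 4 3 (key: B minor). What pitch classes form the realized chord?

A, C#, D, F#

A third above A in this key is C#.
A fourth above A in this key is D.
A sixth above A in this key is F#.
Together with the bass A, this spells D major seventh in second inversion.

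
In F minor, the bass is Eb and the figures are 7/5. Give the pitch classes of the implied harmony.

Eb, G, Bb, Db

The written figures 7/5 are shorthand for 7/5/3: the 3 is implied.
A third above Eb in this key is G.
A fifth above Eb in this key is Bb.
A seventh above Eb in this key is Db.
Together with the bass Eb, this spells Eb dominant seventh in root position.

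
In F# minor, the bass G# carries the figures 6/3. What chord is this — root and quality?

E major

The figures 6/3 indicate a triad in first inversion.
In first inversion the root lies a sixth above the bass: a sixth above G# in F# minor is E.
The chord tones are G#, B, E, giving E major.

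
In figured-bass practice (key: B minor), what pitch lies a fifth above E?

Counting 4 letter steps above E lands on B; in B minor, that letter is B.

B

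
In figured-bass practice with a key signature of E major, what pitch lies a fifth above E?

B

Counting 4 letter steps above E lands on B; in E major, that letter is B.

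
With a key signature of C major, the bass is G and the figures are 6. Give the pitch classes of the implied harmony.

The written figures 6 are shorthand for 6/3: the 3 is implied.
A third above G in this key is B.
A sixth above G in this key is E.
Together with the bass G, this spells E minor in first inversion.

G, B, E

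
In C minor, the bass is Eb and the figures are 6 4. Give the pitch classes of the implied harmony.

A fourth above Eb in this key is Ab.
A sixth above Eb in this key is C.
Together with the bass Eb, this spells Ab major in second inversion.

Eb, Ab, C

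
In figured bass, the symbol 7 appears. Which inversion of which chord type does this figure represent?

7 is shorthand for 7/5/3.
Intervals of 7/5/3 above the bass form a seventh chord; the bass is the root, so this is root position.

seventh chord, root position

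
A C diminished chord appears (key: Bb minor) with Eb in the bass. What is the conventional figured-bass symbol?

Eb is the third of C diminished, so the chord is in first inversion.
A triad in first inversion is figured 6/3, conventionally abbreviated 6.

6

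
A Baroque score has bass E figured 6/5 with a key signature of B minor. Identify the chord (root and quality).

The figures 6/5 indicate a seventh chord in first inversion.
In first inversion the root lies a sixth above the bass: a sixth above E in B minor is C#.
The chord tones are E, G, B, C#, giving C# half-diminished seventh.

C# half-diminished seventh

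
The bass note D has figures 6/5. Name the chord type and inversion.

6/5 is shorthand for 6/5/3.
Intervals of 6/5/3 above the bass form a seventh chord; the bass is the third, so this is first inversion.

seventh chord, first inversion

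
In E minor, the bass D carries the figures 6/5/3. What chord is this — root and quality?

B minor seventh

The figures 6/5/3 indicate a seventh chord in first inversion.
In first inversion the root lies a sixth above the bass: a sixth above D in E minor is B.
The chord tones are D, F#, A, B, giving B minor seventh.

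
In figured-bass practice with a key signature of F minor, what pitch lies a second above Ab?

Counting 1 letter step above Ab lands on B; in F minor, that letter is Bb.

Bb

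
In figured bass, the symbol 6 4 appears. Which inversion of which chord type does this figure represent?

triad, second inversion

Intervals of 6/4 above the bass form a triad; the bass is the fifth, so this is second inversion.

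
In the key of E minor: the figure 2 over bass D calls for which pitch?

Counting 1 letter step above D lands on E; in E minor, that letter is E.

E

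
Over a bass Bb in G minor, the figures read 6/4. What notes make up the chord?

A fourth above Bb in this key is Eb.
A sixth above Bb in this key is G.
Together with the bass Bb, this spells Eb major in second inversion.

Bb, Eb, G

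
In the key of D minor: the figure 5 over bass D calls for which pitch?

Counting 4 letter steps above D lands on A; in D minor, that letter is A.

A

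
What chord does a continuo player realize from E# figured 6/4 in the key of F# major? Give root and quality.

A# minor

The figures 6/4 indicate a triad in second inversion.
In second inversion the root lies a fourth above the bass: a fourth above E# in F# major is A#.
The chord tones are E#, A#, C#, giving A# minor.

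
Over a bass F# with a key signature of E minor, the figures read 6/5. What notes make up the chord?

F#, A, C, D

The written figures 6/5 are shorthand for 6/5/3: the 3 is implied.
A third above F# in this key is A.
A fifth above F# in this key is C.
A sixth above F# in this key is D.
Together with the bass F#, this spells D dominant seventh in first inversion.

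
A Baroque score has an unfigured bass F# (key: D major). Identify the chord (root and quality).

F# minor

An unfigured bass indicates a triad in root position.
In root position the bass is the root, so the root is F#.
The chord tones are F#, A, C#, giving F# minor.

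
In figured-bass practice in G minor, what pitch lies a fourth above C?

F

Counting 3 letter steps above C lands on F; in G minor, that letter is F.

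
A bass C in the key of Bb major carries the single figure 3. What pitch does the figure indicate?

Counting 2 letter steps above C lands on E; in Bb major, that letter is Eb.

Eb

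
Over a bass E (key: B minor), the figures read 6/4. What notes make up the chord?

A fourth above E in this key is A.
A sixth above E in this key is C#.
Together with the bass E, this spells A major in second inversion.

E, A, C#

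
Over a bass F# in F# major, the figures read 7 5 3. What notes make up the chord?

A third above F# in this key is A#.
A fifth above F# in this key is C#.
A seventh above F# in this key is E#.
Together with the bass F#, this spells F# major seventh in root position.

F#, A#, C#, E#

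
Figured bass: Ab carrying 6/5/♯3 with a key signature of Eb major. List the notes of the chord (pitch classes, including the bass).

A third above Ab in this key is C, raised to C# by the sharp.
A fifth above Ab in this key is Eb.
A sixth above Ab in this key is F.

Ab, C#, Eb, F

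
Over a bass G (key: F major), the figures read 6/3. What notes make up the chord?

G, Bb, E

A third above G in this key is Bb.
A sixth above G in this key is E.
Together with the bass G, this spells E diminished in first inversion.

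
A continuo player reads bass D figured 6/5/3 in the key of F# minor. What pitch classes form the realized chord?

D, F#, A, B

A third above D in this key is F#.
A fifth above D in this key is A.
A sixth above D in this key is B.
Together with the bass D, this spells B minor seventh in first inversion.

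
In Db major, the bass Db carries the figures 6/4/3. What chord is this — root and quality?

The figures 6/4/3 indicate a seventh chord in second inversion.
In second inversion the root lies a fourth above the bass: a fourth above Db in Db major is Gb.
The chord tones are Db, F, Gb, Bb, giving Gb major seventh.

Gb major seventh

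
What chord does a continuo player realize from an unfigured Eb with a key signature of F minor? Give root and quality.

An unfigured bass indicates a triad in root position.
In root position the bass is the root, so the root is Eb.
The chord tones are Eb, G, Bb, giving Eb major.

Eb major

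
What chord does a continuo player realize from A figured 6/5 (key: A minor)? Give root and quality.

F major seventh

The figures 6/5 indicate a seventh chord in first inversion.
In first inversion the root lies a sixth above the bass: a sixth above A in A minor is F.
The chord tones are A, C, E, F, giving F major seventh.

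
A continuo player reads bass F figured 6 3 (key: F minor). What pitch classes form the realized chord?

A third above F in this key is Ab.
A sixth above F in this key is Db.
Together with the bass F, this spells Db major in first inversion.

F, Ab, Db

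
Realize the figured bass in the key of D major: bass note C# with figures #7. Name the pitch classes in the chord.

The written figures #7 are shorthand for 7/5/3: the 5/3 are implied.
A third above C# in this key is E.
A fifth above C# in this key is G.
A seventh above C# in this key is B, raised to B# by the sharp.

C#, E, G, B#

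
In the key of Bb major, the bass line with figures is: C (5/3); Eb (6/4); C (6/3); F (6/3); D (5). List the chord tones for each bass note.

C, Eb, G | Eb, A, C | C, Eb, A | F, A, D | D, F, A

C (5/3): C, Eb, G.
Eb (6/4): Eb, A, C.
C (6/3): C, Eb, A.
F (6/3): F, A, D.
D (5/3): D, F, A.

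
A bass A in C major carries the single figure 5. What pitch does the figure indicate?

Counting 4 letter steps above A lands on E; in C major, that letter is E.

E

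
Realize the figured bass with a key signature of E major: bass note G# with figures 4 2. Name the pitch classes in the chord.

The written figures 4 2 are shorthand for 6/4/2: the 6 is implied.
A second above G# in this key is A.
A fourth above G# in this key is C#.
A sixth above G# in this key is E.
Together with the bass G#, this spells A major seventh in third inversion.

G#, A, C#, E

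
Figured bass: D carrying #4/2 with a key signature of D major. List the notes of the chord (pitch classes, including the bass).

D, E, G#, B

The written figures #4/2 are shorthand for 6/4/2: the 6 is implied.
A second above D in this key is E.
A fourth above D in this key is G, raised to G# by the sharp.
A sixth above D in this key is B.
Together with the bass D, this spells E dominant seventh in third inversion.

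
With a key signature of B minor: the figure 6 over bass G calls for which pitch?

E

Counting 5 letter steps above G lands on E; in B minor, that letter is E.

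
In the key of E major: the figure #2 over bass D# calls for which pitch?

E#

Counting 1 letter step above D# lands on E; in E major, that letter is E.
The #2 figure raises it a semitone, giving E#.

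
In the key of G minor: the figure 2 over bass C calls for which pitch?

Counting 1 letter step above C lands on D; in G minor, that letter is D.

D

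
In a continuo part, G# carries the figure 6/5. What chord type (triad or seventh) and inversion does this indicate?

seventh chord, first inversion

6/5 is shorthand for 6/5/3.
Intervals of 6/5/3 above the bass form a seventh chord; the bass is the third, so this is first inversion.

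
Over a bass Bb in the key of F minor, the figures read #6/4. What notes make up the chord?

A fourth above Bb in this key is Eb.
A sixth above Bb in this key is G, raised to G# by the sharp.

Bb, Eb, G#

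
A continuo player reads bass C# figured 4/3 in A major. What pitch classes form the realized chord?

C#, E, F#, A

The written figures 4/3 are shorthand for 6/4/3: the 6 is implied.
A third above C# in this key is E.
A fourth above C# in this key is F#.
A sixth above C# in this key is A.
Together with the bass C#, this spells F# minor seventh in second inversion.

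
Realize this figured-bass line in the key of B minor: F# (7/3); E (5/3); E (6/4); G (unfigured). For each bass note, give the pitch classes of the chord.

F# (7/5/3): F#, A, C#, E.
E (5/3): E, G, B.
E (6/4): E, A, C#.
G (5/3): G, B, D.

F#, A, C#, E | E, G, B | E, A, C# | G, B, D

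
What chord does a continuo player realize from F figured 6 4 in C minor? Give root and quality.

Bb major

The figures 6 4 indicate a triad in second inversion.
In second inversion the root lies a fourth above the bass: a fourth above F in C minor is Bb.
The chord tones are F, Bb, D, giving Bb major.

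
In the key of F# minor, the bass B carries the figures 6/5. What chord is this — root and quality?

The figures 6/5 indicate a seventh chord in first inversion.
In first inversion the root lies a sixth above the bass: a sixth above B in F# minor is G#.
The chord tones are B, D, F#, G#, giving G# half-diminished seventh.

G# half-diminished seventh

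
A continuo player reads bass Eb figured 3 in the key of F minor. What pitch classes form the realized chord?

The written figures 3 are shorthand for 5/3: the 5 is implied.
A third above Eb in this key is G.
A fifth above Eb in this key is Bb.
Together with the bass Eb, this spells Eb major in root position.

Eb, G, Bb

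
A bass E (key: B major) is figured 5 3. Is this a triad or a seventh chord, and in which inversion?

Intervals of 5/3 above the bass form a triad; the bass is the root, so this is root position.

triad, root position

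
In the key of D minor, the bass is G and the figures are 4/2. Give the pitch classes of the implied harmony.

The written figures 4/2 are shorthand for 6/4/2: the 6 is implied.
A second above G in this key is A.
A fourth above G in this key is C.
A sixth above G in this key is E.
Together with the bass G, this spells A minor seventh in third inversion.

G, A, C, E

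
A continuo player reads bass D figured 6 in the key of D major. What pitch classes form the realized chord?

D, F#, B

The written figures 6 are shorthand for 6/3: the 3 is implied.
A third above D in this key is F#.
A sixth above D in this key is B.
Together with the bass D, this spells B minor in first inversion.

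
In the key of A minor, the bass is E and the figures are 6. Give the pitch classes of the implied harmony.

The written figures 6 are shorthand for 6/3: the 3 is implied.
A third above E in this key is G.
A sixth above E in this key is C.
Together with the bass E, this spells C major in first inversion.

E, G, C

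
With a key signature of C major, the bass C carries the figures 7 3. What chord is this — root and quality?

The figures 7 3 indicate a seventh chord in root position.
In root position the bass is the root, so the root is C.
The chord tones are C, E, G, B, giving C major seventh.

C major seventh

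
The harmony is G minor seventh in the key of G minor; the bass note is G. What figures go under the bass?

7

G is the root of G minor seventh, so the chord is in root position.
A seventh chord in root position is figured 7/5/3, conventionally abbreviated 7.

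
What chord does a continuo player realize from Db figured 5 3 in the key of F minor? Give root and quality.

The figures 5 3 indicate a triad in root position.
In root position the bass is the root, so the root is Db.
The chord tones are Db, F, Ab, giving Db major.

Db major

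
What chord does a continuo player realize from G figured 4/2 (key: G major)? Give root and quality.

A minor seventh

The figures 4/2 indicate a seventh chord in third inversion.
In third inversion the root lies a second above the bass: a second above G in G major is A.
The chord tones are G, A, C, E, giving A minor seventh.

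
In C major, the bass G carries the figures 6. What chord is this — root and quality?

The figures 6 indicate a triad in first inversion.
In first inversion the root lies a sixth above the bass: a sixth above G in C major is E.
The chord tones are G, B, E, giving E minor.

E minor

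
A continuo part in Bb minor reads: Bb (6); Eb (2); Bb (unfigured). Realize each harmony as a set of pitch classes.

Bb (6/3): Bb, Db, Gb.
Eb (6/4/2): Eb, F, Ab, C.
Bb (5/3): Bb, Db, F.

Bb, Db, Gb | Eb, F, Ab, C | Bb, Db, F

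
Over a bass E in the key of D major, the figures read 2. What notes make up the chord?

E, F#, A, C#

The written figures 2 are shorthand for 6/4/2: the 6/4 are implied.
A second above E in this key is F#.
A fourth above E in this key is A.
A sixth above E in this key is C#.
Together with the bass E, this spells F# minor seventh in third inversion.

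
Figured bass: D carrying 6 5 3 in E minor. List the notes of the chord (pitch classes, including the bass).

D, F#, A, B

A third above D in this key is F#.
A fifth above D in this key is A.
A sixth above D in this key is B.
Together with the bass D, this spells B minor seventh in first inversion.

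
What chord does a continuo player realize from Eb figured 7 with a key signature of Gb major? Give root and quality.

Eb minor seventh

The figures 7 indicate a seventh chord in root position.
In root position the bass is the root, so the root is Eb.
The chord tones are Eb, Gb, Bb, Db, giving Eb minor seventh.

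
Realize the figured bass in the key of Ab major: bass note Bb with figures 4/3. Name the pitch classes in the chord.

The written figures 4/3 are shorthand for 6/4/3: the 6 is implied.
A third above Bb in this key is Db.
A fourth above Bb in this key is Eb.
A sixth above Bb in this key is G.
Together with the bass Bb, this spells Eb dominant seventh in second inversion.

Bb, Db, Eb, G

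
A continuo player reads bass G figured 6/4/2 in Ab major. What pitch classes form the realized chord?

G, Ab, C, Eb

A second above G in this key is Ab.
A fourth above G in this key is C.
A sixth above G in this key is Eb.
Together with the bass G, this spells Ab major seventh in third inversion.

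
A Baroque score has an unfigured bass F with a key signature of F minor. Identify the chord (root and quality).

F minor

An unfigured bass indicates a triad in root position.
In root position the bass is the root, so the root is F.
The chord tones are F, Ab, C, giving F minor.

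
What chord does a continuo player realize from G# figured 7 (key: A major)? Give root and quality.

G# half-diminished seventh

The figures 7 indicate a seventh chord in root position.
In root position the bass is the root, so the root is G#.
The chord tones are G#, B, D, F#, giving G# half-diminished seventh.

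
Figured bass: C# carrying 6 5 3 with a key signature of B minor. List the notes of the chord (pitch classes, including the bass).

A third above C# in this key is E.
A fifth above C# in this key is G.
A sixth above C# in this key is A.
Together with the bass C#, this spells A dominant seventh in first inversion.

C#, E, G, A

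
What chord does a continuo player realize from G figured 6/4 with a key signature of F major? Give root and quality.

C major

The figures 6/4 indicate a triad in second inversion.
In second inversion the root lies a fourth above the bass: a fourth above G in F major is C.
The chord tones are G, C, E, giving C major.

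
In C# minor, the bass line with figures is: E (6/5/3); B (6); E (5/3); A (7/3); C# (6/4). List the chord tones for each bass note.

E, G#, B, C# | B, D#, G# | E, G#, B | A, C#, E, G# | C#, F#, A

E (6/5/3): E, G#, B, C#.
B (6/3): B, D#, G#.
E (5/3): E, G#, B.
A (7/5/3): A, C#, E, G#.
C# (6/4): C#, F#, A.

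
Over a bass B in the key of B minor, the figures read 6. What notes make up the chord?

The written figures 6 are shorthand for 6/3: the 3 is implied.
A third above B in this key is D.
A sixth above B in this key is G.
Together with the bass B, this spells G major in first inversion.

B, D, G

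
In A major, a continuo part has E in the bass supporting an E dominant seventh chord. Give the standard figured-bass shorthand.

E is the root of E dominant seventh, so the chord is in root position.
A seventh chord in root position is figured 7/5/3, conventionally abbreviated 7.

7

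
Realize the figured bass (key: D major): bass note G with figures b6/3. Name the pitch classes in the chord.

G, B, Eb

A third above G in this key is B.
A sixth above G in this key is E, lowered to Eb by the flat.
Together with the bass G, this spells Eb augmented in first inversion.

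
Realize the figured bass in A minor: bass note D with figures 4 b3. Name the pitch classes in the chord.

D, Fb, G, B

The written figures 4 b3 are shorthand for 6/4/3: the 6 is implied.
A third above D in this key is F, lowered to Fb by the flat.
A fourth above D in this key is G.
A sixth above D in this key is B.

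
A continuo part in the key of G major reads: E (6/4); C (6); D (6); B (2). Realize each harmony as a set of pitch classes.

E, A, C | C, E, A | D, F#, B | B, C, E, G

E (6/4): E, A, C.
C (6/3): C, E, A.
D (6/3): D, F#, B.
B (6/4/2): B, C, E, G.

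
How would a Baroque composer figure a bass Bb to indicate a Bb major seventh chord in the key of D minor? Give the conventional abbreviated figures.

Bb is the root of Bb major seventh, so the chord is in root position.
A seventh chord in root position is figured 7/5/3, conventionally abbreviated 7.

7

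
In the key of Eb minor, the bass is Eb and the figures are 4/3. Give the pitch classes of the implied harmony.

The written figures 4/3 are shorthand for 6/4/3: the 6 is implied.
A third above Eb in this key is Gb.
A fourth above Eb in this key is Ab.
A sixth above Eb in this key is Cb.
Together with the bass Eb, this spells Ab minor seventh in second inversion.

Eb, Gb, Ab, Cb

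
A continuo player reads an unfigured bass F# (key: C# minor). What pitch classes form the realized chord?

F#, A, C#

An unfigured bass implies 5/3.
A third above F# in this key is A.
A fifth above F# in this key is C#.
Together with the bass F#, this spells F# minor in root position.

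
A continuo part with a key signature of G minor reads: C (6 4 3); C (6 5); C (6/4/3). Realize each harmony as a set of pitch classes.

C (6/4/3): C, Eb, F, A.
C (6/5/3): C, Eb, G, A.
C (6/4/3): C, Eb, F, A.

C, Eb, F, A | C, Eb, G, A | C, Eb, F, A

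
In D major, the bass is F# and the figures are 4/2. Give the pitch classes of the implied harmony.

The written figures 4/2 are shorthand for 6/4/2: the 6 is implied.
A second above F# in this key is G.
A fourth above F# in this key is B.
A sixth above F# in this key is D.
Together with the bass F#, this spells G major seventh in third inversion.

F#, G, B, D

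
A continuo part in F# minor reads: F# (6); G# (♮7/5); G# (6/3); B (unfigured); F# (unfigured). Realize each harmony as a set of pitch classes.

F# (6/3): F#, A, D.
G# (♮7/5/3): G#, B, D, F.
G# (6/3): G#, B, E.
B (5/3): B, D, F#.
F# (5/3): F#, A, C#.

F#, A, D | G#, B, D, F | G#, B, E | B, D, F# | F#, A, C#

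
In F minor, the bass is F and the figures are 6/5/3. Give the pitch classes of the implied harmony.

F, Ab, C, Db

A third above F in this key is Ab.
A fifth above F in this key is C.
A sixth above F in this key is Db.
Together with the bass F, this spells Db major seventh in first inversion.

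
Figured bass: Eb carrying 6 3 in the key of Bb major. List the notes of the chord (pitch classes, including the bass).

Eb, G, C

A third above Eb in this key is G.
A sixth above Eb in this key is C.
Together with the bass Eb, this spells C minor in first inversion.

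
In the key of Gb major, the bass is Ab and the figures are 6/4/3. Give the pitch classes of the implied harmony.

Ab, Cb, Db, F

A third above Ab in this key is Cb.
A fourth above Ab in this key is Db.
A sixth above Ab in this key is F.
Together with the bass Ab, this spells Db dominant seventh in second inversion.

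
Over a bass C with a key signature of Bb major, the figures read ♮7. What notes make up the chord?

The written figures ♮7 are shorthand for 7/5/3: the 5/3 are implied.
A third above C in this key is Eb.
A fifth above C in this key is G.
A seventh above C in this key is Bb, made natural (B) by the ♮ figure.
Together with the bass C, this spells C minor-major seventh in root position.

C, Eb, G, B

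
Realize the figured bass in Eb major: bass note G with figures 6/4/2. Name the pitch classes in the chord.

A second above G in this key is Ab.
A fourth above G in this key is C.
A sixth above G in this key is Eb.
Together with the bass G, this spells Ab major seventh in third inversion.

G, Ab, C, Eb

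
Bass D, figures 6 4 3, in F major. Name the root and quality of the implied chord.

The figures 6 4 3 indicate a seventh chord in second inversion.
In second inversion the root lies a fourth above the bass: a fourth above D in F major is G.
The chord tones are D, F, G, Bb, giving G minor seventh.

G minor seventh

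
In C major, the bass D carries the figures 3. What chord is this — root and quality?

The figures 3 indicate a triad in root position.
In root position the bass is the root, so the root is D.
The chord tones are D, F, A, giving D minor.

D minor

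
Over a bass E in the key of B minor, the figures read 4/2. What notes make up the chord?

The written figures 4/2 are shorthand for 6/4/2: the 6 is implied.
A second above E in this key is F#.
A fourth above E in this key is A.
A sixth above E in this key is C#.
Together with the bass E, this spells F# minor seventh in third inversion.

E, F#, A, C#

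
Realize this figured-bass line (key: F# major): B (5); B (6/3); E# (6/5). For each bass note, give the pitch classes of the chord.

B (5/3): B, D#, F#.
B (6/3): B, D#, G#.
E# (6/5/3): E#, G#, B, C#.

B, D#, F# | B, D#, G# | E#, G#, B, C#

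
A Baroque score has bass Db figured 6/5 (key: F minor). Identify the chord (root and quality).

Bb minor seventh

The figures 6/5 indicate a seventh chord in first inversion.
In first inversion the root lies a sixth above the bass: a sixth above Db in F minor is Bb.
The chord tones are Db, F, Ab, Bb, giving Bb minor seventh.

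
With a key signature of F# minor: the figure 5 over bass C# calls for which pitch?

G#

Counting 4 letter steps above C# lands on G; in F# minor, that letter is G#.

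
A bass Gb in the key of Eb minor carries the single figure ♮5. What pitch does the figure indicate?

D

Counting 4 letter steps above Gb lands on D; in Eb minor, that letter is Db.
The ♮5 figure makes it natural, giving D.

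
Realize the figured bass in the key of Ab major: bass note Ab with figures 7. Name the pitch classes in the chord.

The written figures 7 are shorthand for 7/5/3: the 5/3 are implied.
A third above Ab in this key is C.
A fifth above Ab in this key is Eb.
A seventh above Ab in this key is G.
Together with the bass Ab, this spells Ab major seventh in root position.

Ab, C, Eb, G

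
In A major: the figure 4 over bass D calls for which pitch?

G#

Counting 3 letter steps above D lands on G; in A major, that letter is G#.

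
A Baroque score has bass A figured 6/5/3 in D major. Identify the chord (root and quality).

The figures 6/5/3 indicate a seventh chord in first inversion.
In first inversion the root lies a sixth above the bass: a sixth above A in D major is F#.
The chord tones are A, C#, E, F#, giving F# minor seventh.

F# minor seventh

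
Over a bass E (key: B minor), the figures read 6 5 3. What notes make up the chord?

A third above E in this key is G.
A fifth above E in this key is B.
A sixth above E in this key is C#.
Together with the bass E, this spells C# half-diminished seventh in first inversion.

E, G, B, C#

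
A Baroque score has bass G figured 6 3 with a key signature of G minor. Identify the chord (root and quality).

Eb major

The figures 6 3 indicate a triad in first inversion.
In first inversion the root lies a sixth above the bass: a sixth above G in G minor is Eb.
The chord tones are G, Bb, Eb, giving Eb major.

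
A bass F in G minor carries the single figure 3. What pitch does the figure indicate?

Counting 2 letter steps above F lands on A; in G minor, that letter is A.

A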